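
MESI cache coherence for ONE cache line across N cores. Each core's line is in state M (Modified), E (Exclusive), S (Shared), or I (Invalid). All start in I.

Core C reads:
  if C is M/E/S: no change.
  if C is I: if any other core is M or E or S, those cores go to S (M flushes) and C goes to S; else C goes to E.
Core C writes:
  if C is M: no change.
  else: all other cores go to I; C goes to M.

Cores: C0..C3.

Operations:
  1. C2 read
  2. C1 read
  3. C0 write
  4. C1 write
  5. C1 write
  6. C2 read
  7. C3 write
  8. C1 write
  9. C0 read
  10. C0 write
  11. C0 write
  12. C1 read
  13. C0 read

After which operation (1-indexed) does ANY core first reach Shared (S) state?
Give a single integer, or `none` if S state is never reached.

Answer: 2

Derivation:
Op 1: C2 read [C2 read from I: no other sharers -> C2=E (exclusive)] -> [I,I,E,I]
Op 2: C1 read [C1 read from I: others=['C2=E'] -> C1=S, others downsized to S] -> [I,S,S,I]
  -> First S state at op 2; remaining ops need not be traced.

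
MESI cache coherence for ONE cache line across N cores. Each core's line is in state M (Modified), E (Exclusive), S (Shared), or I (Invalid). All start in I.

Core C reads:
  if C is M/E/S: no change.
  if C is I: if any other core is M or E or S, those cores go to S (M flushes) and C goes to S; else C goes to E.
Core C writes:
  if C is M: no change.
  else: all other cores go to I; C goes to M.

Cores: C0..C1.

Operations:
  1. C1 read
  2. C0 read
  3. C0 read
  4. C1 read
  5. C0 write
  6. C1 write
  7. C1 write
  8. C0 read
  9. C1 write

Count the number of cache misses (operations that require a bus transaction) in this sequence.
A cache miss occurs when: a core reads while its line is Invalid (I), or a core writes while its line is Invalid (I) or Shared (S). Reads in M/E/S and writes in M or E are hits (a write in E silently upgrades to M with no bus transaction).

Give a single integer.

Answer: 6

Derivation:
Op 1: C1 read [C1 read from I: no other sharers -> C1=E (exclusive)] -> [I,E] [MISS #1: read from I]
Op 2: C0 read [C0 read from I: others=['C1=E'] -> C0=S, others downsized to S] -> [S,S] [MISS #2: read from I]
Op 3: C0 read [C0 read: already in S, no change] -> [S,S] [hit: read from S]
Op 4: C1 read [C1 read: already in S, no change] -> [S,S] [hit: read from S]
Op 5: C0 write [C0 write: invalidate ['C1=S'] -> C0=M] -> [M,I] [MISS #3: write from S]
Op 6: C1 write [C1 write: invalidate ['C0=M'] -> C1=M] -> [I,M] [MISS #4: write from I]
Op 7: C1 write [C1 write: already M (modified), no change] -> [I,M] [hit: write from M]
Op 8: C0 read [C0 read from I: others=['C1=M'] -> C0=S, others downsized to S] -> [S,S] [MISS #5: read from I]
Op 9: C1 write [C1 write: invalidate ['C0=S'] -> C1=M] -> [I,M] [MISS #6: write from S]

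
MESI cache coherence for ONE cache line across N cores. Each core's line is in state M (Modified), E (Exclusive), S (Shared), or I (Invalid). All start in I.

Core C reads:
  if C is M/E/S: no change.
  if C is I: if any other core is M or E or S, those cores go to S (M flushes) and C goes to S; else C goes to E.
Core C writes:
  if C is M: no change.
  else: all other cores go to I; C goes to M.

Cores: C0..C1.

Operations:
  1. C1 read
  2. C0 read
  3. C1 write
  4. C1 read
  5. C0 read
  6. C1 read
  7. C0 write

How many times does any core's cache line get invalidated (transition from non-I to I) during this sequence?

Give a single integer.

Answer: 2

Derivation:
Op 1: C1 read [C1 read from I: no other sharers -> C1=E (exclusive)] -> [I,E] (invalidations this op: 0; running total: 0)
Op 2: C0 read [C0 read from I: others=['C1=E'] -> C0=S, others downsized to S] -> [S,S] (invalidations this op: 0; running total: 0)
Op 3: C1 write [C1 write: invalidate ['C0=S'] -> C1=M] -> [I,M] (invalidations this op: 1; running total: 1)
Op 4: C1 read [C1 read: already in M, no change] -> [I,M] (invalidations this op: 0; running total: 1)
Op 5: C0 read [C0 read from I: others=['C1=M'] -> C0=S, others downsized to S] -> [S,S] (invalidations this op: 0; running total: 1)
Op 6: C1 read [C1 read: already in S, no change] -> [S,S] (invalidations this op: 0; running total: 1)
Op 7: C0 write [C0 write: invalidate ['C1=S'] -> C0=M] -> [M,I] (invalidations this op: 1; running total: 2)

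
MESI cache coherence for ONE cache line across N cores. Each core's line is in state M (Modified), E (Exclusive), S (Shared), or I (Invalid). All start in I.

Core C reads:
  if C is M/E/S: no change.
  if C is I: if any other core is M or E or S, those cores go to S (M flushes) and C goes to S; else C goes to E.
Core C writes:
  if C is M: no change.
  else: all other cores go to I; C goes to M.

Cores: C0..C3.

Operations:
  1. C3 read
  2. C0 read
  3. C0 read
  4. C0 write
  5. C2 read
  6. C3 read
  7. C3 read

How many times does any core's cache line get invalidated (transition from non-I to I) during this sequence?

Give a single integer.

Op 1: C3 read [C3 read from I: no other sharers -> C3=E (exclusive)] -> [I,I,I,E] (invalidations this op: 0; running total: 0)
Op 2: C0 read [C0 read from I: others=['C3=E'] -> C0=S, others downsized to S] -> [S,I,I,S] (invalidations this op: 0; running total: 0)
Op 3: C0 read [C0 read: already in S, no change] -> [S,I,I,S] (invalidations this op: 0; running total: 0)
Op 4: C0 write [C0 write: invalidate ['C3=S'] -> C0=M] -> [M,I,I,I] (invalidations this op: 1; running total: 1)
Op 5: C2 read [C2 read from I: others=['C0=M'] -> C2=S, others downsized to S] -> [S,I,S,I] (invalidations this op: 0; running total: 1)
Op 6: C3 read [C3 read from I: others=['C0=S', 'C2=S'] -> C3=S, others downsized to S] -> [S,I,S,S] (invalidations this op: 0; running total: 1)
Op 7: C3 read [C3 read: already in S, no change] -> [S,I,S,S] (invalidations this op: 0; running total: 1)

Answer: 1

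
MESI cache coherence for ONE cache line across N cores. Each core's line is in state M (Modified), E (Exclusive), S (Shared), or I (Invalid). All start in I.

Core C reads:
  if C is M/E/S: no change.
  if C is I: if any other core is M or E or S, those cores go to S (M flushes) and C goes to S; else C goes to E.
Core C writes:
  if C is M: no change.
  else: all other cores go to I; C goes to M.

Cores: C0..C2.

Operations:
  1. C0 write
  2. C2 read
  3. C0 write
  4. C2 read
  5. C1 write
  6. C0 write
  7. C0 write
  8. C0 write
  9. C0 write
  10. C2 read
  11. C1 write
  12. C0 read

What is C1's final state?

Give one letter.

Op 1: C0 write [C0 write: invalidate none -> C0=M] -> [M,I,I]
Op 2: C2 read [C2 read from I: others=['C0=M'] -> C2=S, others downsized to S] -> [S,I,S]
Op 3: C0 write [C0 write: invalidate ['C2=S'] -> C0=M] -> [M,I,I]
Op 4: C2 read [C2 read from I: others=['C0=M'] -> C2=S, others downsized to S] -> [S,I,S]
Op 5: C1 write [C1 write: invalidate ['C0=S', 'C2=S'] -> C1=M] -> [I,M,I]
Op 6: C0 write [C0 write: invalidate ['C1=M'] -> C0=M] -> [M,I,I]
Op 7: C0 write [C0 write: already M (modified), no change] -> [M,I,I]
Op 8: C0 write [C0 write: already M (modified), no change] -> [M,I,I]
Op 9: C0 write [C0 write: already M (modified), no change] -> [M,I,I]
Op 10: C2 read [C2 read from I: others=['C0=M'] -> C2=S, others downsized to S] -> [S,I,S]
Op 11: C1 write [C1 write: invalidate ['C0=S', 'C2=S'] -> C1=M] -> [I,M,I]
Op 12: C0 read [C0 read from I: others=['C1=M'] -> C0=S, others downsized to S] -> [S,S,I]

Answer: S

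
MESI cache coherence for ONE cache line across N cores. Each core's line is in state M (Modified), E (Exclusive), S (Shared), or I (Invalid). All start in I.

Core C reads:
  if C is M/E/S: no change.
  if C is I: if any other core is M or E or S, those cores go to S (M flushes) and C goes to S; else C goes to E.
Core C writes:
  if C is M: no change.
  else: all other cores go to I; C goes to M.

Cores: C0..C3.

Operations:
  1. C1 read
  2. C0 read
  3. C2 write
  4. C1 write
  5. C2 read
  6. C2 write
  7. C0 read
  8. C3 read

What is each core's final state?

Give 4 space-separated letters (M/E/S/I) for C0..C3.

Op 1: C1 read [C1 read from I: no other sharers -> C1=E (exclusive)] -> [I,E,I,I]
Op 2: C0 read [C0 read from I: others=['C1=E'] -> C0=S, others downsized to S] -> [S,S,I,I]
Op 3: C2 write [C2 write: invalidate ['C0=S', 'C1=S'] -> C2=M] -> [I,I,M,I]
Op 4: C1 write [C1 write: invalidate ['C2=M'] -> C1=M] -> [I,M,I,I]
Op 5: C2 read [C2 read from I: others=['C1=M'] -> C2=S, others downsized to S] -> [I,S,S,I]
Op 6: C2 write [C2 write: invalidate ['C1=S'] -> C2=M] -> [I,I,M,I]
Op 7: C0 read [C0 read from I: others=['C2=M'] -> C0=S, others downsized to S] -> [S,I,S,I]
Op 8: C3 read [C3 read from I: others=['C0=S', 'C2=S'] -> C3=S, others downsized to S] -> [S,I,S,S]

Answer: S I S S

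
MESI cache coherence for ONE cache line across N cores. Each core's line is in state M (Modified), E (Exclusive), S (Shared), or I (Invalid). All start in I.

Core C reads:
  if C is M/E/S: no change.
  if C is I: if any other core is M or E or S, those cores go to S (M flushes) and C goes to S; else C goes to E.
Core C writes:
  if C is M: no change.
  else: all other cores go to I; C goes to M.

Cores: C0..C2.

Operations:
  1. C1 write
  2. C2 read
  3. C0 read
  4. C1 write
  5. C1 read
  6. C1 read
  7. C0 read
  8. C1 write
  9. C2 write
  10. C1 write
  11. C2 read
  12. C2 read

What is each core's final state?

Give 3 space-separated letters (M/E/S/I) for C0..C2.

Op 1: C1 write [C1 write: invalidate none -> C1=M] -> [I,M,I]
Op 2: C2 read [C2 read from I: others=['C1=M'] -> C2=S, others downsized to S] -> [I,S,S]
Op 3: C0 read [C0 read from I: others=['C1=S', 'C2=S'] -> C0=S, others downsized to S] -> [S,S,S]
Op 4: C1 write [C1 write: invalidate ['C0=S', 'C2=S'] -> C1=M] -> [I,M,I]
Op 5: C1 read [C1 read: already in M, no change] -> [I,M,I]
Op 6: C1 read [C1 read: already in M, no change] -> [I,M,I]
Op 7: C0 read [C0 read from I: others=['C1=M'] -> C0=S, others downsized to S] -> [S,S,I]
Op 8: C1 write [C1 write: invalidate ['C0=S'] -> C1=M] -> [I,M,I]
Op 9: C2 write [C2 write: invalidate ['C1=M'] -> C2=M] -> [I,I,M]
Op 10: C1 write [C1 write: invalidate ['C2=M'] -> C1=M] -> [I,M,I]
Op 11: C2 read [C2 read from I: others=['C1=M'] -> C2=S, others downsized to S] -> [I,S,S]
Op 12: C2 read [C2 read: already in S, no change] -> [I,S,S]

Answer: I S S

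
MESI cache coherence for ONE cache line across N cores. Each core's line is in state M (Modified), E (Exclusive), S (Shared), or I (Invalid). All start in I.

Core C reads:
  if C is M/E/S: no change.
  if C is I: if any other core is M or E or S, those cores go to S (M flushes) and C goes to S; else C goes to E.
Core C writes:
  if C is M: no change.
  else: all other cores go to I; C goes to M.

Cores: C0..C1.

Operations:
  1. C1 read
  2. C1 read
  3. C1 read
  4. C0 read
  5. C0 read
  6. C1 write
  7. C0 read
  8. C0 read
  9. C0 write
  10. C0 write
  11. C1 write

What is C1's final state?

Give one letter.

Op 1: C1 read [C1 read from I: no other sharers -> C1=E (exclusive)] -> [I,E]
Op 2: C1 read [C1 read: already in E, no change] -> [I,E]
Op 3: C1 read [C1 read: already in E, no change] -> [I,E]
Op 4: C0 read [C0 read from I: others=['C1=E'] -> C0=S, others downsized to S] -> [S,S]
Op 5: C0 read [C0 read: already in S, no change] -> [S,S]
Op 6: C1 write [C1 write: invalidate ['C0=S'] -> C1=M] -> [I,M]
Op 7: C0 read [C0 read from I: others=['C1=M'] -> C0=S, others downsized to S] -> [S,S]
Op 8: C0 read [C0 read: already in S, no change] -> [S,S]
Op 9: C0 write [C0 write: invalidate ['C1=S'] -> C0=M] -> [M,I]
Op 10: C0 write [C0 write: already M (modified), no change] -> [M,I]
Op 11: C1 write [C1 write: invalidate ['C0=M'] -> C1=M] -> [I,M]

Answer: M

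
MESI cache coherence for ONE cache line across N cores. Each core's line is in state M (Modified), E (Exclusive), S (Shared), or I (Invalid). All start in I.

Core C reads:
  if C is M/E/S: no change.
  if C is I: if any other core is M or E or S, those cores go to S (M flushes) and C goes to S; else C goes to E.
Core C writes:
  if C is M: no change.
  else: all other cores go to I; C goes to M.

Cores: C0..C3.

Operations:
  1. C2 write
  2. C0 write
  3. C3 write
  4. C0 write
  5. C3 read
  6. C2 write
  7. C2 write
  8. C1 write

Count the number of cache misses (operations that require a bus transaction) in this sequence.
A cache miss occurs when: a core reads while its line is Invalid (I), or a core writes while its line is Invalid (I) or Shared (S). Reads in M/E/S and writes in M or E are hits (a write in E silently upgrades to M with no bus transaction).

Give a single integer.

Op 1: C2 write [C2 write: invalidate none -> C2=M] -> [I,I,M,I] [MISS #1: write from I]
Op 2: C0 write [C0 write: invalidate ['C2=M'] -> C0=M] -> [M,I,I,I] [MISS #2: write from I]
Op 3: C3 write [C3 write: invalidate ['C0=M'] -> C3=M] -> [I,I,I,M] [MISS #3: write from I]
Op 4: C0 write [C0 write: invalidate ['C3=M'] -> C0=M] -> [M,I,I,I] [MISS #4: write from I]
Op 5: C3 read [C3 read from I: others=['C0=M'] -> C3=S, others downsized to S] -> [S,I,I,S] [MISS #5: read from I]
Op 6: C2 write [C2 write: invalidate ['C0=S', 'C3=S'] -> C2=M] -> [I,I,M,I] [MISS #6: write from I]
Op 7: C2 write [C2 write: already M (modified), no change] -> [I,I,M,I] [hit: write from M]
Op 8: C1 write [C1 write: invalidate ['C2=M'] -> C1=M] -> [I,M,I,I] [MISS #7: write from I]

Answer: 7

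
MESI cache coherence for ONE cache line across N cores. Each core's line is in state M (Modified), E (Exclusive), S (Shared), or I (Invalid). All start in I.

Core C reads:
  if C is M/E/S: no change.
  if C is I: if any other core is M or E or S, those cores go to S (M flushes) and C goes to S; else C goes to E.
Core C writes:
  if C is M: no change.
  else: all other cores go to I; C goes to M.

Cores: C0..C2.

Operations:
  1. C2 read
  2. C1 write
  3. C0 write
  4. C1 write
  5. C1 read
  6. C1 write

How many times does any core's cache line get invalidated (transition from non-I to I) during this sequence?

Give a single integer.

Answer: 3

Derivation:
Op 1: C2 read [C2 read from I: no other sharers -> C2=E (exclusive)] -> [I,I,E] (invalidations this op: 0; running total: 0)
Op 2: C1 write [C1 write: invalidate ['C2=E'] -> C1=M] -> [I,M,I] (invalidations this op: 1; running total: 1)
Op 3: C0 write [C0 write: invalidate ['C1=M'] -> C0=M] -> [M,I,I] (invalidations this op: 1; running total: 2)
Op 4: C1 write [C1 write: invalidate ['C0=M'] -> C1=M] -> [I,M,I] (invalidations this op: 1; running total: 3)
Op 5: C1 read [C1 read: already in M, no change] -> [I,M,I] (invalidations this op: 0; running total: 3)
Op 6: C1 write [C1 write: already M (modified), no change] -> [I,M,I] (invalidations this op: 0; running total: 3)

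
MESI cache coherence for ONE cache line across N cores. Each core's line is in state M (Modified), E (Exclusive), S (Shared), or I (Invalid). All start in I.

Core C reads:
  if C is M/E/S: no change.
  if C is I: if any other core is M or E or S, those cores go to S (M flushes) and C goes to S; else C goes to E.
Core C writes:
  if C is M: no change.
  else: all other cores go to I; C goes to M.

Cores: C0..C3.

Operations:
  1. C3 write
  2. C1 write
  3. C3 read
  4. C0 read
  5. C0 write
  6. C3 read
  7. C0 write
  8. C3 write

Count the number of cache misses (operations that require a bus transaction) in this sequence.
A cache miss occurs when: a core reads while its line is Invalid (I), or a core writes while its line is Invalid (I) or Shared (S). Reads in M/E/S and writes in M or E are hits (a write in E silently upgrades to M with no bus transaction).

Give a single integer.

Answer: 8

Derivation:
Op 1: C3 write [C3 write: invalidate none -> C3=M] -> [I,I,I,M] [MISS #1: write from I]
Op 2: C1 write [C1 write: invalidate ['C3=M'] -> C1=M] -> [I,M,I,I] [MISS #2: write from I]
Op 3: C3 read [C3 read from I: others=['C1=M'] -> C3=S, others downsized to S] -> [I,S,I,S] [MISS #3: read from I]
Op 4: C0 read [C0 read from I: others=['C1=S', 'C3=S'] -> C0=S, others downsized to S] -> [S,S,I,S] [MISS #4: read from I]
Op 5: C0 write [C0 write: invalidate ['C1=S', 'C3=S'] -> C0=M] -> [M,I,I,I] [MISS #5: write from S]
Op 6: C3 read [C3 read from I: others=['C0=M'] -> C3=S, others downsized to S] -> [S,I,I,S] [MISS #6: read from I]
Op 7: C0 write [C0 write: invalidate ['C3=S'] -> C0=M] -> [M,I,I,I] [MISS #7: write from S]
Op 8: C3 write [C3 write: invalidate ['C0=M'] -> C3=M] -> [I,I,I,M] [MISS #8: write from I]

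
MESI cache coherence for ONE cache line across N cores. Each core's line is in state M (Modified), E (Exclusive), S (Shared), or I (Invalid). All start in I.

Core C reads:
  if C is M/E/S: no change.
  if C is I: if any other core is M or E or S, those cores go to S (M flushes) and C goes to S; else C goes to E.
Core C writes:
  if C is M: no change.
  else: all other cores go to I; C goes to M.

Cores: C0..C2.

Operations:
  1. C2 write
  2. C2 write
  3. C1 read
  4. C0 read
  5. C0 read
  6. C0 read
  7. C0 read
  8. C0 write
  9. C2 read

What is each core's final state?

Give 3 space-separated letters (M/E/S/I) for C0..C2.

Op 1: C2 write [C2 write: invalidate none -> C2=M] -> [I,I,M]
Op 2: C2 write [C2 write: already M (modified), no change] -> [I,I,M]
Op 3: C1 read [C1 read from I: others=['C2=M'] -> C1=S, others downsized to S] -> [I,S,S]
Op 4: C0 read [C0 read from I: others=['C1=S', 'C2=S'] -> C0=S, others downsized to S] -> [S,S,S]
Op 5: C0 read [C0 read: already in S, no change] -> [S,S,S]
Op 6: C0 read [C0 read: already in S, no change] -> [S,S,S]
Op 7: C0 read [C0 read: already in S, no change] -> [S,S,S]
Op 8: C0 write [C0 write: invalidate ['C1=S', 'C2=S'] -> C0=M] -> [M,I,I]
Op 9: C2 read [C2 read from I: others=['C0=M'] -> C2=S, others downsized to S] -> [S,I,S]

Answer: S I S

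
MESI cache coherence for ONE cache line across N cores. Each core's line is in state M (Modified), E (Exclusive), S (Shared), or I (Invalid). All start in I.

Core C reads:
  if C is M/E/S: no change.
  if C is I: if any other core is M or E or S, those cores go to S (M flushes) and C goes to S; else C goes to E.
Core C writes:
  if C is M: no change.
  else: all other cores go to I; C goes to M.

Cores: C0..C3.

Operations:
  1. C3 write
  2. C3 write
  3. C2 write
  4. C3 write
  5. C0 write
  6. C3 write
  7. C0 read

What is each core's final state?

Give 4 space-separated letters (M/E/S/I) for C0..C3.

Answer: S I I S

Derivation:
Op 1: C3 write [C3 write: invalidate none -> C3=M] -> [I,I,I,M]
Op 2: C3 write [C3 write: already M (modified), no change] -> [I,I,I,M]
Op 3: C2 write [C2 write: invalidate ['C3=M'] -> C2=M] -> [I,I,M,I]
Op 4: C3 write [C3 write: invalidate ['C2=M'] -> C3=M] -> [I,I,I,M]
Op 5: C0 write [C0 write: invalidate ['C3=M'] -> C0=M] -> [M,I,I,I]
Op 6: C3 write [C3 write: invalidate ['C0=M'] -> C3=M] -> [I,I,I,M]
Op 7: C0 read [C0 read from I: others=['C3=M'] -> C0=S, others downsized to S] -> [S,I,I,S]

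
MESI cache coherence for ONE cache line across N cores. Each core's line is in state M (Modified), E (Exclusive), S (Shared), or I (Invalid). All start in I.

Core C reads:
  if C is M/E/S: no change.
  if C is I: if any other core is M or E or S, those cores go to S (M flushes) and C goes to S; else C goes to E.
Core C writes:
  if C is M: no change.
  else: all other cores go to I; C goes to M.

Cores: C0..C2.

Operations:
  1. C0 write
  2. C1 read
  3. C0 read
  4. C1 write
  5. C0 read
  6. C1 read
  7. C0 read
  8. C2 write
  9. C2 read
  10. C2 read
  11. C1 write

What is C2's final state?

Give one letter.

Op 1: C0 write [C0 write: invalidate none -> C0=M] -> [M,I,I]
Op 2: C1 read [C1 read from I: others=['C0=M'] -> C1=S, others downsized to S] -> [S,S,I]
Op 3: C0 read [C0 read: already in S, no change] -> [S,S,I]
Op 4: C1 write [C1 write: invalidate ['C0=S'] -> C1=M] -> [I,M,I]
Op 5: C0 read [C0 read from I: others=['C1=M'] -> C0=S, others downsized to S] -> [S,S,I]
Op 6: C1 read [C1 read: already in S, no change] -> [S,S,I]
Op 7: C0 read [C0 read: already in S, no change] -> [S,S,I]
Op 8: C2 write [C2 write: invalidate ['C0=S', 'C1=S'] -> C2=M] -> [I,I,M]
Op 9: C2 read [C2 read: already in M, no change] -> [I,I,M]
Op 10: C2 read [C2 read: already in M, no change] -> [I,I,M]
Op 11: C1 write [C1 write: invalidate ['C2=M'] -> C1=M] -> [I,M,I]

Answer: I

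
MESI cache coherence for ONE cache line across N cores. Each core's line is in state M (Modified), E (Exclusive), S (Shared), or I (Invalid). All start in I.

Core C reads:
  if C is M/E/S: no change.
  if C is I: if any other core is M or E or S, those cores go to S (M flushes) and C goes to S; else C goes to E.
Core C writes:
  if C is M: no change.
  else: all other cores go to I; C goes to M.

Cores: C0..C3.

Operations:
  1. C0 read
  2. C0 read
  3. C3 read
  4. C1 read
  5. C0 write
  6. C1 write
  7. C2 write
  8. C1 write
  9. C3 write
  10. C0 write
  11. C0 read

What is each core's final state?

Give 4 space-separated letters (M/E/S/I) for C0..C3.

Op 1: C0 read [C0 read from I: no other sharers -> C0=E (exclusive)] -> [E,I,I,I]
Op 2: C0 read [C0 read: already in E, no change] -> [E,I,I,I]
Op 3: C3 read [C3 read from I: others=['C0=E'] -> C3=S, others downsized to S] -> [S,I,I,S]
Op 4: C1 read [C1 read from I: others=['C0=S', 'C3=S'] -> C1=S, others downsized to S] -> [S,S,I,S]
Op 5: C0 write [C0 write: invalidate ['C1=S', 'C3=S'] -> C0=M] -> [M,I,I,I]
Op 6: C1 write [C1 write: invalidate ['C0=M'] -> C1=M] -> [I,M,I,I]
Op 7: C2 write [C2 write: invalidate ['C1=M'] -> C2=M] -> [I,I,M,I]
Op 8: C1 write [C1 write: invalidate ['C2=M'] -> C1=M] -> [I,M,I,I]
Op 9: C3 write [C3 write: invalidate ['C1=M'] -> C3=M] -> [I,I,I,M]
Op 10: C0 write [C0 write: invalidate ['C3=M'] -> C0=M] -> [M,I,I,I]
Op 11: C0 read [C0 read: already in M, no change] -> [M,I,I,I]

Answer: M I I I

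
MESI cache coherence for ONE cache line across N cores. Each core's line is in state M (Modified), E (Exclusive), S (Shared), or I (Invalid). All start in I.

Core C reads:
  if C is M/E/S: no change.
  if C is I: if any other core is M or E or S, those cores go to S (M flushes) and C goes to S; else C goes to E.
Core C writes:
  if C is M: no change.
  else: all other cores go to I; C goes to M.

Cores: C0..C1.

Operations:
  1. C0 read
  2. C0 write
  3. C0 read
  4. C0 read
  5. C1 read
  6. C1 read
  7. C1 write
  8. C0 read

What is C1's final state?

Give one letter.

Answer: S

Derivation:
Op 1: C0 read [C0 read from I: no other sharers -> C0=E (exclusive)] -> [E,I]
Op 2: C0 write [C0 write: invalidate none -> C0=M] -> [M,I]
Op 3: C0 read [C0 read: already in M, no change] -> [M,I]
Op 4: C0 read [C0 read: already in M, no change] -> [M,I]
Op 5: C1 read [C1 read from I: others=['C0=M'] -> C1=S, others downsized to S] -> [S,S]
Op 6: C1 read [C1 read: already in S, no change] -> [S,S]
Op 7: C1 write [C1 write: invalidate ['C0=S'] -> C1=M] -> [I,M]
Op 8: C0 read [C0 read from I: others=['C1=M'] -> C0=S, others downsized to S] -> [S,S]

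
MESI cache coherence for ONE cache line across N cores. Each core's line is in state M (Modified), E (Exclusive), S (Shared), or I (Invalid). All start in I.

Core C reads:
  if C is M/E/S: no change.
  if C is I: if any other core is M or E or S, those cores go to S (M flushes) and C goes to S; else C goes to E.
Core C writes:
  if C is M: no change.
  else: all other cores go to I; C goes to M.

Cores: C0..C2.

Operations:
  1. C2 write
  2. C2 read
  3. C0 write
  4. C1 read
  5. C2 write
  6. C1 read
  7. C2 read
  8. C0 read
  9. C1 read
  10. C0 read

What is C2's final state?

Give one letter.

Answer: S

Derivation:
Op 1: C2 write [C2 write: invalidate none -> C2=M] -> [I,I,M]
Op 2: C2 read [C2 read: already in M, no change] -> [I,I,M]
Op 3: C0 write [C0 write: invalidate ['C2=M'] -> C0=M] -> [M,I,I]
Op 4: C1 read [C1 read from I: others=['C0=M'] -> C1=S, others downsized to S] -> [S,S,I]
Op 5: C2 write [C2 write: invalidate ['C0=S', 'C1=S'] -> C2=M] -> [I,I,M]
Op 6: C1 read [C1 read from I: others=['C2=M'] -> C1=S, others downsized to S] -> [I,S,S]
Op 7: C2 read [C2 read: already in S, no change] -> [I,S,S]
Op 8: C0 read [C0 read from I: others=['C1=S', 'C2=S'] -> C0=S, others downsized to S] -> [S,S,S]
Op 9: C1 read [C1 read: already in S, no change] -> [S,S,S]
Op 10: C0 read [C0 read: already in S, no change] -> [S,S,S]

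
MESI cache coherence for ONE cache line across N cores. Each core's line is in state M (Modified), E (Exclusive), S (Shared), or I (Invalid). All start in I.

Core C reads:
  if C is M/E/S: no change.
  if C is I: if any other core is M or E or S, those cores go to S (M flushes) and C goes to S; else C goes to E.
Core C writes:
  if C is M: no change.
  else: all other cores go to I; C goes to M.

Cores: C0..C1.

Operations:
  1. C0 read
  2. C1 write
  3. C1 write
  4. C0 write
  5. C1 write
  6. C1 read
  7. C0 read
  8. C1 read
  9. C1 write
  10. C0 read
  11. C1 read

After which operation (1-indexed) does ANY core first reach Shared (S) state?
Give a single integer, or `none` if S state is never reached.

Answer: 7

Derivation:
Op 1: C0 read [C0 read from I: no other sharers -> C0=E (exclusive)] -> [E,I]
Op 2: C1 write [C1 write: invalidate ['C0=E'] -> C1=M] -> [I,M]
Op 3: C1 write [C1 write: already M (modified), no change] -> [I,M]
Op 4: C0 write [C0 write: invalidate ['C1=M'] -> C0=M] -> [M,I]
Op 5: C1 write [C1 write: invalidate ['C0=M'] -> C1=M] -> [I,M]
Op 6: C1 read [C1 read: already in M, no change] -> [I,M]
Op 7: C0 read [C0 read from I: others=['C1=M'] -> C0=S, others downsized to S] -> [S,S]
  -> First S state at op 7; remaining ops need not be traced.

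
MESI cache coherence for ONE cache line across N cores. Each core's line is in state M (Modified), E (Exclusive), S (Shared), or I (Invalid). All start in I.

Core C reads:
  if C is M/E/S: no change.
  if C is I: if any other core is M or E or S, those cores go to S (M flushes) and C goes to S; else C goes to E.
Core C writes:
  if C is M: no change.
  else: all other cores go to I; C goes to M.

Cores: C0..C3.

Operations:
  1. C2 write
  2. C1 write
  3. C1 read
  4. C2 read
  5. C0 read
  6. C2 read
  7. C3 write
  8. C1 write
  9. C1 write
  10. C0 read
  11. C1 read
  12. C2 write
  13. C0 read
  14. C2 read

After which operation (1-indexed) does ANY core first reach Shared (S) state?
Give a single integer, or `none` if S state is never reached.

Answer: 4

Derivation:
Op 1: C2 write [C2 write: invalidate none -> C2=M] -> [I,I,M,I]
Op 2: C1 write [C1 write: invalidate ['C2=M'] -> C1=M] -> [I,M,I,I]
Op 3: C1 read [C1 read: already in M, no change] -> [I,M,I,I]
Op 4: C2 read [C2 read from I: others=['C1=M'] -> C2=S, others downsized to S] -> [I,S,S,I]
  -> First S state at op 4; remaining ops need not be traced.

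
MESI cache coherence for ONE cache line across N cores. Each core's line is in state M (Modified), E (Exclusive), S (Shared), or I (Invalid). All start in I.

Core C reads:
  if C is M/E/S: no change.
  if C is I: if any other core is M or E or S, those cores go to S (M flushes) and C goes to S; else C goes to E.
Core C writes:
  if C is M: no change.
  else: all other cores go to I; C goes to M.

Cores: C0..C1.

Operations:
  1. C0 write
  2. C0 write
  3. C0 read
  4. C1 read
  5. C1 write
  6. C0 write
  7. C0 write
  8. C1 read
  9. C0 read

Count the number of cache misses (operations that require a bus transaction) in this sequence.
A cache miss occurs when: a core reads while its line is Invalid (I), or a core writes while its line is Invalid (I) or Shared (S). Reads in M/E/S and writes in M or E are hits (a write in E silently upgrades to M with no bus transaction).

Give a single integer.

Op 1: C0 write [C0 write: invalidate none -> C0=M] -> [M,I] [MISS #1: write from I]
Op 2: C0 write [C0 write: already M (modified), no change] -> [M,I] [hit: write from M]
Op 3: C0 read [C0 read: already in M, no change] -> [M,I] [hit: read from M]
Op 4: C1 read [C1 read from I: others=['C0=M'] -> C1=S, others downsized to S] -> [S,S] [MISS #2: read from I]
Op 5: C1 write [C1 write: invalidate ['C0=S'] -> C1=M] -> [I,M] [MISS #3: write from S]
Op 6: C0 write [C0 write: invalidate ['C1=M'] -> C0=M] -> [M,I] [MISS #4: write from I]
Op 7: C0 write [C0 write: already M (modified), no change] -> [M,I] [hit: write from M]
Op 8: C1 read [C1 read from I: others=['C0=M'] -> C1=S, others downsized to S] -> [S,S] [MISS #5: read from I]
Op 9: C0 read [C0 read: already in S, no change] -> [S,S] [hit: read from S]

Answer: 5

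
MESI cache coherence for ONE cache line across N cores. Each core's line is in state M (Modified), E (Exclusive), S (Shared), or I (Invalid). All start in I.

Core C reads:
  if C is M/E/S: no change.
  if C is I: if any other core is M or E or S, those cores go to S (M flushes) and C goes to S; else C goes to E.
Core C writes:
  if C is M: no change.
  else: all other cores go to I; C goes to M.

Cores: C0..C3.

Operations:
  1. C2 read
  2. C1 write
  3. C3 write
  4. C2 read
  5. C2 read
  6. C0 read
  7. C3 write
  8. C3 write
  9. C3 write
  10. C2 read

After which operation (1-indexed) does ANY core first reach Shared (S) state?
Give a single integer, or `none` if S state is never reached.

Op 1: C2 read [C2 read from I: no other sharers -> C2=E (exclusive)] -> [I,I,E,I]
Op 2: C1 write [C1 write: invalidate ['C2=E'] -> C1=M] -> [I,M,I,I]
Op 3: C3 write [C3 write: invalidate ['C1=M'] -> C3=M] -> [I,I,I,M]
Op 4: C2 read [C2 read from I: others=['C3=M'] -> C2=S, others downsized to S] -> [I,I,S,S]
  -> First S state at op 4; remaining ops need not be traced.

Answer: 4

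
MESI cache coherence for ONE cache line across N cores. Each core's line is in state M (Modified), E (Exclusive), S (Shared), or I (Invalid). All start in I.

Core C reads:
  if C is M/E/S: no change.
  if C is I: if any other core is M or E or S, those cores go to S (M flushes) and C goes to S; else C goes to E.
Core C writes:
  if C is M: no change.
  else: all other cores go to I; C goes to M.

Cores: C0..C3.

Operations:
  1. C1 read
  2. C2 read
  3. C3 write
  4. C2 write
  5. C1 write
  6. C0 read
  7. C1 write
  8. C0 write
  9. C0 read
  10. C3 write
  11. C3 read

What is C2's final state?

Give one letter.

Op 1: C1 read [C1 read from I: no other sharers -> C1=E (exclusive)] -> [I,E,I,I]
Op 2: C2 read [C2 read from I: others=['C1=E'] -> C2=S, others downsized to S] -> [I,S,S,I]
Op 3: C3 write [C3 write: invalidate ['C1=S', 'C2=S'] -> C3=M] -> [I,I,I,M]
Op 4: C2 write [C2 write: invalidate ['C3=M'] -> C2=M] -> [I,I,M,I]
Op 5: C1 write [C1 write: invalidate ['C2=M'] -> C1=M] -> [I,M,I,I]
Op 6: C0 read [C0 read from I: others=['C1=M'] -> C0=S, others downsized to S] -> [S,S,I,I]
Op 7: C1 write [C1 write: invalidate ['C0=S'] -> C1=M] -> [I,M,I,I]
Op 8: C0 write [C0 write: invalidate ['C1=M'] -> C0=M] -> [M,I,I,I]
Op 9: C0 read [C0 read: already in M, no change] -> [M,I,I,I]
Op 10: C3 write [C3 write: invalidate ['C0=M'] -> C3=M] -> [I,I,I,M]
Op 11: C3 read [C3 read: already in M, no change] -> [I,I,I,M]

Answer: I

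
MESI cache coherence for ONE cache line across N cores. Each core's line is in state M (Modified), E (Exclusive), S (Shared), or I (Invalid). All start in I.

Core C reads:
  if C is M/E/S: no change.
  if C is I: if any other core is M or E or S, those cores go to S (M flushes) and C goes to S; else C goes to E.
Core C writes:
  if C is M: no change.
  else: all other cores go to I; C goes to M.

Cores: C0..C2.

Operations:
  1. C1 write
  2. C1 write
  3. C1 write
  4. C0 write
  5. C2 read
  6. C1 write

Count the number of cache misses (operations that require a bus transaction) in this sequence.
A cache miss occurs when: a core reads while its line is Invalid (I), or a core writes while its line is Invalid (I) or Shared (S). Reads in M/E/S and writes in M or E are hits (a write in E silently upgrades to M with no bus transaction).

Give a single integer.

Op 1: C1 write [C1 write: invalidate none -> C1=M] -> [I,M,I] [MISS #1: write from I]
Op 2: C1 write [C1 write: already M (modified), no change] -> [I,M,I] [hit: write from M]
Op 3: C1 write [C1 write: already M (modified), no change] -> [I,M,I] [hit: write from M]
Op 4: C0 write [C0 write: invalidate ['C1=M'] -> C0=M] -> [M,I,I] [MISS #2: write from I]
Op 5: C2 read [C2 read from I: others=['C0=M'] -> C2=S, others downsized to S] -> [S,I,S] [MISS #3: read from I]
Op 6: C1 write [C1 write: invalidate ['C0=S', 'C2=S'] -> C1=M] -> [I,M,I] [MISS #4: write from I]

Answer: 4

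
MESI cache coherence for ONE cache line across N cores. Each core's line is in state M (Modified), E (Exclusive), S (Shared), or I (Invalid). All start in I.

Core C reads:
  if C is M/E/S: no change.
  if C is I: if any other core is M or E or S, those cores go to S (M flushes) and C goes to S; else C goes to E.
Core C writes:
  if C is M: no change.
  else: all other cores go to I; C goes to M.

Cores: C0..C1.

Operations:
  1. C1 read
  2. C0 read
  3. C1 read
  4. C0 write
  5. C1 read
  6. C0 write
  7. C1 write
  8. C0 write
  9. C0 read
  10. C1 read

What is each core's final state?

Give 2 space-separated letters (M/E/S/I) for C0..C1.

Op 1: C1 read [C1 read from I: no other sharers -> C1=E (exclusive)] -> [I,E]
Op 2: C0 read [C0 read from I: others=['C1=E'] -> C0=S, others downsized to S] -> [S,S]
Op 3: C1 read [C1 read: already in S, no change] -> [S,S]
Op 4: C0 write [C0 write: invalidate ['C1=S'] -> C0=M] -> [M,I]
Op 5: C1 read [C1 read from I: others=['C0=M'] -> C1=S, others downsized to S] -> [S,S]
Op 6: C0 write [C0 write: invalidate ['C1=S'] -> C0=M] -> [M,I]
Op 7: C1 write [C1 write: invalidate ['C0=M'] -> C1=M] -> [I,M]
Op 8: C0 write [C0 write: invalidate ['C1=M'] -> C0=M] -> [M,I]
Op 9: C0 read [C0 read: already in M, no change] -> [M,I]
Op 10: C1 read [C1 read from I: others=['C0=M'] -> C1=S, others downsized to S] -> [S,S]

Answer: S S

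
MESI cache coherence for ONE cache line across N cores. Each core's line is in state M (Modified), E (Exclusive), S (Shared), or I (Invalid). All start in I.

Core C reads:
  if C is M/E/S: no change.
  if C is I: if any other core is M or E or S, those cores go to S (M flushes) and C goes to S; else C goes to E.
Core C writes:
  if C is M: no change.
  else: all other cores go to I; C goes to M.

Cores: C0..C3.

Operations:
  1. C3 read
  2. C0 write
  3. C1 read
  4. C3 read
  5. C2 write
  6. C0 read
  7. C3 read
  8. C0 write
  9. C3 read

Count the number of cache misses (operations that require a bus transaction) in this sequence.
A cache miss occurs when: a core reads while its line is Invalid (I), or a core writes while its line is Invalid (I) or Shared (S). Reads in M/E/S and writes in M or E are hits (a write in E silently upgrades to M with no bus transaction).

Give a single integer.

Answer: 9

Derivation:
Op 1: C3 read [C3 read from I: no other sharers -> C3=E (exclusive)] -> [I,I,I,E] [MISS #1: read from I]
Op 2: C0 write [C0 write: invalidate ['C3=E'] -> C0=M] -> [M,I,I,I] [MISS #2: write from I]
Op 3: C1 read [C1 read from I: others=['C0=M'] -> C1=S, others downsized to S] -> [S,S,I,I] [MISS #3: read from I]
Op 4: C3 read [C3 read from I: others=['C0=S', 'C1=S'] -> C3=S, others downsized to S] -> [S,S,I,S] [MISS #4: read from I]
Op 5: C2 write [C2 write: invalidate ['C0=S', 'C1=S', 'C3=S'] -> C2=M] -> [I,I,M,I] [MISS #5: write from I]
Op 6: C0 read [C0 read from I: others=['C2=M'] -> C0=S, others downsized to S] -> [S,I,S,I] [MISS #6: read from I]
Op 7: C3 read [C3 read from I: others=['C0=S', 'C2=S'] -> C3=S, others downsized to S] -> [S,I,S,S] [MISS #7: read from I]
Op 8: C0 write [C0 write: invalidate ['C2=S', 'C3=S'] -> C0=M] -> [M,I,I,I] [MISS #8: write from S]
Op 9: C3 read [C3 read from I: others=['C0=M'] -> C3=S, others downsized to S] -> [S,I,I,S] [MISS #9: read from I]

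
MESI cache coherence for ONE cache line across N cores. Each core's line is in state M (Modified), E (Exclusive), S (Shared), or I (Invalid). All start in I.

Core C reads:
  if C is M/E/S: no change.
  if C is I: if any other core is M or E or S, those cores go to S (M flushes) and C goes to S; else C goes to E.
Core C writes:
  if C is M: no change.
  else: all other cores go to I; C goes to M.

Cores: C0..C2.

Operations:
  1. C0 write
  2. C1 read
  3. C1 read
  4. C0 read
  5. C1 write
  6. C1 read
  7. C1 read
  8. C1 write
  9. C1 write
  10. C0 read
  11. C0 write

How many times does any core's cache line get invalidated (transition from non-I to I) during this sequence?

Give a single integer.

Answer: 2

Derivation:
Op 1: C0 write [C0 write: invalidate none -> C0=M] -> [M,I,I] (invalidations this op: 0; running total: 0)
Op 2: C1 read [C1 read from I: others=['C0=M'] -> C1=S, others downsized to S] -> [S,S,I] (invalidations this op: 0; running total: 0)
Op 3: C1 read [C1 read: already in S, no change] -> [S,S,I] (invalidations this op: 0; running total: 0)
Op 4: C0 read [C0 read: already in S, no change] -> [S,S,I] (invalidations this op: 0; running total: 0)
Op 5: C1 write [C1 write: invalidate ['C0=S'] -> C1=M] -> [I,M,I] (invalidations this op: 1; running total: 1)
Op 6: C1 read [C1 read: already in M, no change] -> [I,M,I] (invalidations this op: 0; running total: 1)
Op 7: C1 read [C1 read: already in M, no change] -> [I,M,I] (invalidations this op: 0; running total: 1)
Op 8: C1 write [C1 write: already M (modified), no change] -> [I,M,I] (invalidations this op: 0; running total: 1)
Op 9: C1 write [C1 write: already M (modified), no change] -> [I,M,I] (invalidations this op: 0; running total: 1)
Op 10: C0 read [C0 read from I: others=['C1=M'] -> C0=S, others downsized to S] -> [S,S,I] (invalidations this op: 0; running total: 1)
Op 11: C0 write [C0 write: invalidate ['C1=S'] -> C0=M] -> [M,I,I] (invalidations this op: 1; running total: 2)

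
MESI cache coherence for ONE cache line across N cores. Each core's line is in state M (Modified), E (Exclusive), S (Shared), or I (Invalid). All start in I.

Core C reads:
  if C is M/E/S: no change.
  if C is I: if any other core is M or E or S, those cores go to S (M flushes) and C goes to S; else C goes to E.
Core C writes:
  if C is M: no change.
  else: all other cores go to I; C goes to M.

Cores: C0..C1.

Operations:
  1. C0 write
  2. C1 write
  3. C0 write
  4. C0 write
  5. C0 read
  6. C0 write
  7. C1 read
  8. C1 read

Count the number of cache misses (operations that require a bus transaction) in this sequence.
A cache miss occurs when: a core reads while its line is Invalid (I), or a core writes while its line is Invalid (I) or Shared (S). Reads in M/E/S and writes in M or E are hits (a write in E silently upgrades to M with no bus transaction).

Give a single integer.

Op 1: C0 write [C0 write: invalidate none -> C0=M] -> [M,I] [MISS #1: write from I]
Op 2: C1 write [C1 write: invalidate ['C0=M'] -> C1=M] -> [I,M] [MISS #2: write from I]
Op 3: C0 write [C0 write: invalidate ['C1=M'] -> C0=M] -> [M,I] [MISS #3: write from I]
Op 4: C0 write [C0 write: already M (modified), no change] -> [M,I] [hit: write from M]
Op 5: C0 read [C0 read: already in M, no change] -> [M,I] [hit: read from M]
Op 6: C0 write [C0 write: already M (modified), no change] -> [M,I] [hit: write from M]
Op 7: C1 read [C1 read from I: others=['C0=M'] -> C1=S, others downsized to S] -> [S,S] [MISS #4: read from I]
Op 8: C1 read [C1 read: already in S, no change] -> [S,S] [hit: read from S]

Answer: 4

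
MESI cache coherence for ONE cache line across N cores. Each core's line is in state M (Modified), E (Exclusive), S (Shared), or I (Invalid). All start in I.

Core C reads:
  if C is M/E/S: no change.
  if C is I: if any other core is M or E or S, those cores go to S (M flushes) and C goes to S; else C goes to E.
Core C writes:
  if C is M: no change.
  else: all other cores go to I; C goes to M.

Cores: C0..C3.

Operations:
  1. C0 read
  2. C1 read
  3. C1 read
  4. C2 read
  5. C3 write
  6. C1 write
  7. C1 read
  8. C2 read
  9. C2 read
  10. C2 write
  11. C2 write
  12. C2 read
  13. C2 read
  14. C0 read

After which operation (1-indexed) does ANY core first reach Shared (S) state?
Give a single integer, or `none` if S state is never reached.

Op 1: C0 read [C0 read from I: no other sharers -> C0=E (exclusive)] -> [E,I,I,I]
Op 2: C1 read [C1 read from I: others=['C0=E'] -> C1=S, others downsized to S] -> [S,S,I,I]
  -> First S state at op 2; remaining ops need not be traced.

Answer: 2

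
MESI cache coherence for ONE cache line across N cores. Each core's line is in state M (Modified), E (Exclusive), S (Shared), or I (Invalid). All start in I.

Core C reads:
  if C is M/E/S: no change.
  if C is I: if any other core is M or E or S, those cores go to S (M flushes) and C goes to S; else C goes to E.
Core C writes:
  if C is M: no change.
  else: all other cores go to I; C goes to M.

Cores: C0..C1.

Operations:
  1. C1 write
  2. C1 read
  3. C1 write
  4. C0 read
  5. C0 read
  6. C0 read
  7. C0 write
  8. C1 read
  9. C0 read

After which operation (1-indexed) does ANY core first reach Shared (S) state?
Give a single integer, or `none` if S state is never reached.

Op 1: C1 write [C1 write: invalidate none -> C1=M] -> [I,M]
Op 2: C1 read [C1 read: already in M, no change] -> [I,M]
Op 3: C1 write [C1 write: already M (modified), no change] -> [I,M]
Op 4: C0 read [C0 read from I: others=['C1=M'] -> C0=S, others downsized to S] -> [S,S]
  -> First S state at op 4; remaining ops need not be traced.

Answer: 4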